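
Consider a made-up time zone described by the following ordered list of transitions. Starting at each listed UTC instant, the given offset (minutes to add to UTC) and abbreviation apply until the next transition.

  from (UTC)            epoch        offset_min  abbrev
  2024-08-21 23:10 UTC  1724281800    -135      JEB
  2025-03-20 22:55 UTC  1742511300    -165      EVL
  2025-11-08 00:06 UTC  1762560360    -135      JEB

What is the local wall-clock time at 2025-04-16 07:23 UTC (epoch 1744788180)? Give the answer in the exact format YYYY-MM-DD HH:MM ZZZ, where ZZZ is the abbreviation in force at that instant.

Query: 2025-04-16 07:23 UTC
Rule 2/3 (EVL, -02:45): 2025-03-20 22:55 UTC ≤ query < 2025-11-08 00:06 UTC
7·60 + 23 - 165 = 278 min
278 = 0·1440 + 278; 278 = 4·60 + 38 → 04:38, same day
→ 2025-04-16 04:38 EVL

2025-04-16 04:38 EVL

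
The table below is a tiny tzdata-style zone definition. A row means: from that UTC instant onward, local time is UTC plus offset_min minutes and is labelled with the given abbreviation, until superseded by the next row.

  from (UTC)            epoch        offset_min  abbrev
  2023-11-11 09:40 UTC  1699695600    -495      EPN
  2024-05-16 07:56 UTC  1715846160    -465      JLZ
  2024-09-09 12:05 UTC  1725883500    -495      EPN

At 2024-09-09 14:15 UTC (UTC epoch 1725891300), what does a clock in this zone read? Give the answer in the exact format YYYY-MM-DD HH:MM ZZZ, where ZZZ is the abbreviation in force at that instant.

Query: 2024-09-09 14:15 UTC
Rule 3/3 (EPN, -08:15): 2024-09-09 12:05 UTC ≤ query < +∞
14·60 + 15 - 495 = 360 min
360 = 0·1440 + 360; 360 = 6·60 + 0 → 06:00, same day
→ 2024-09-09 06:00 EPN

2024-09-09 06:00 EPN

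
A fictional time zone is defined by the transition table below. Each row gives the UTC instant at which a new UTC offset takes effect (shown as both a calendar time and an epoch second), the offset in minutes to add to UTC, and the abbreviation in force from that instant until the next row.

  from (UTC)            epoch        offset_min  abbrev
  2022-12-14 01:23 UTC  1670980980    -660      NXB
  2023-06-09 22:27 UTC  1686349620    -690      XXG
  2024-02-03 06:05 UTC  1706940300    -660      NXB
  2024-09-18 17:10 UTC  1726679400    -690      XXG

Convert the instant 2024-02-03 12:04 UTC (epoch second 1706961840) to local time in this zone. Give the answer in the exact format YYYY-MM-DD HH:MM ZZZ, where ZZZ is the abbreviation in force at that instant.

Query: 2024-02-03 12:04 UTC
Rule 3/4 (NXB, -11:00): 2024-02-03 06:05 UTC ≤ query < 2024-09-18 17:10 UTC
12·60 + 4 - 660 = 64 min
64 = 0·1440 + 64; 64 = 1·60 + 4 → 01:04, same day
→ 2024-02-03 01:04 NXB

2024-02-03 01:04 NXB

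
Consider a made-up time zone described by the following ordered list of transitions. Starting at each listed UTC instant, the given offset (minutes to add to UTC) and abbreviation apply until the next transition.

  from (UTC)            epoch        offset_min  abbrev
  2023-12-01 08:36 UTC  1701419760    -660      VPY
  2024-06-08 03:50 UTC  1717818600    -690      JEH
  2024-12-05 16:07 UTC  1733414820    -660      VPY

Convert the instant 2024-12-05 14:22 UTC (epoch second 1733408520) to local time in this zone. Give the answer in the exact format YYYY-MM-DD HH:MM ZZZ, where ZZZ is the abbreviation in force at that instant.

2024-12-05 02:52 JEH

Query: 2024-12-05 14:22 UTC
Rule 2/3 (JEH, -11:30): 2024-06-08 03:50 UTC ≤ query < 2024-12-05 16:07 UTC
14·60 + 22 - 690 = 172 min
172 = 0·1440 + 172; 172 = 2·60 + 52 → 02:52, same day
→ 2024-12-05 02:52 JEH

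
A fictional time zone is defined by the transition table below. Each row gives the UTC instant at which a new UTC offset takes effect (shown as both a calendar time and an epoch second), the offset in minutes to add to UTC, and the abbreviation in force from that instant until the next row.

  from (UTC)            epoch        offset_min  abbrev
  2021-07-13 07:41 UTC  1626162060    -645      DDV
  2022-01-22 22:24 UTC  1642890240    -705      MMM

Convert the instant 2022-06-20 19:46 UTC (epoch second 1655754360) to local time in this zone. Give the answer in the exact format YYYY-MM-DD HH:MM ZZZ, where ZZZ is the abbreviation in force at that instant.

2022-06-20 08:01 MMM

Query: 2022-06-20 19:46 UTC
Rule 2/2 (MMM, -11:45): 2022-01-22 22:24 UTC ≤ query < +∞
19·60 + 46 - 705 = 481 min
481 = 0·1440 + 481; 481 = 8·60 + 1 → 08:01, same day
→ 2022-06-20 08:01 MMM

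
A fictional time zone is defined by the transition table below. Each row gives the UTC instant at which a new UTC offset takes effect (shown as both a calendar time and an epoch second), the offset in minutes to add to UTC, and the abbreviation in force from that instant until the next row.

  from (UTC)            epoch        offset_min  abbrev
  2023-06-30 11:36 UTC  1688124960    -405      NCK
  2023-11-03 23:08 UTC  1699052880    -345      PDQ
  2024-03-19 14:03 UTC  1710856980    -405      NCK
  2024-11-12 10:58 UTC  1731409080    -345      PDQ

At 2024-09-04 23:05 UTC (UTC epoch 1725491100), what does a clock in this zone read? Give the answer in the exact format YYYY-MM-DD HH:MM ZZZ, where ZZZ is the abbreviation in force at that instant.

Query: 2024-09-04 23:05 UTC
Rule 3/4 (NCK, -06:45): 2024-03-19 14:03 UTC ≤ query < 2024-11-12 10:58 UTC
23·60 + 5 - 405 = 980 min
980 = 0·1440 + 980; 980 = 16·60 + 20 → 16:20, same day
→ 2024-09-04 16:20 NCK

2024-09-04 16:20 NCK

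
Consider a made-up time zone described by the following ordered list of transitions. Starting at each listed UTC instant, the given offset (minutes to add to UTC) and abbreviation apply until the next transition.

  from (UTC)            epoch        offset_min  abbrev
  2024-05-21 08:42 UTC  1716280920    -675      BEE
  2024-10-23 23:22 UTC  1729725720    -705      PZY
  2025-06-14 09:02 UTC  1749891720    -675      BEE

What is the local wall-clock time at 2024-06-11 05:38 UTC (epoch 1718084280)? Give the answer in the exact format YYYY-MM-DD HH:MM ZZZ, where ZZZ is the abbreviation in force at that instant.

Query: 2024-06-11 05:38 UTC
Rule 1/3 (BEE, -11:15): 2024-05-21 08:42 UTC ≤ query < 2024-10-23 23:22 UTC
5·60 + 38 - 675 = -337 min
-337 = -1·1440 + 1103; 1103 = 18·60 + 23 → 18:23, 2024-06-11 - 1 day = 2024-06-10
→ 2024-06-10 18:23 BEE

2024-06-10 18:23 BEE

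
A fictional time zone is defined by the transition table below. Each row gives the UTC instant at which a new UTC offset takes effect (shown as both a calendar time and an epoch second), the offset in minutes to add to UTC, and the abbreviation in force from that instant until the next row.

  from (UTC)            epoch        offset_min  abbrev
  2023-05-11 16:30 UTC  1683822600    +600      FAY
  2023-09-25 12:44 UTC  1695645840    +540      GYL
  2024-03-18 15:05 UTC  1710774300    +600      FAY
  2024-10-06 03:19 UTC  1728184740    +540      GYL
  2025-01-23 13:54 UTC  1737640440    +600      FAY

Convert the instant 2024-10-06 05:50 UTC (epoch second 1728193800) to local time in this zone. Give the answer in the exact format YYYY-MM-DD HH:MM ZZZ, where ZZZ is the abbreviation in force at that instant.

2024-10-06 14:50 GYL

Query: 2024-10-06 05:50 UTC
Rule 4/5 (GYL, +09:00): 2024-10-06 03:19 UTC ≤ query < 2025-01-23 13:54 UTC
5·60 + 50 + 540 = 890 min
890 = 0·1440 + 890; 890 = 14·60 + 50 → 14:50, same day
→ 2024-10-06 14:50 GYL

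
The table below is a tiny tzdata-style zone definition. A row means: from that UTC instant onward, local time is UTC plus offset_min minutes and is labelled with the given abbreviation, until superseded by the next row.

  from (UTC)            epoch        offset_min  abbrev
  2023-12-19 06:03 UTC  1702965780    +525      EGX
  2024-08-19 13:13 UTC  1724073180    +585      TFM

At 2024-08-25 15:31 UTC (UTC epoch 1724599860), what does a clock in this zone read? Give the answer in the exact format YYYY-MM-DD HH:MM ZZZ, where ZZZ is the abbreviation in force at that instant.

Query: 2024-08-25 15:31 UTC
Rule 2/2 (TFM, +09:45): 2024-08-19 13:13 UTC ≤ query < +∞
15·60 + 31 + 585 = 1516 min
1516 = 1·1440 + 76; 76 = 1·60 + 16 → 01:16, 2024-08-25 + 1 day = 2024-08-26
→ 2024-08-26 01:16 TFM

2024-08-26 01:16 TFM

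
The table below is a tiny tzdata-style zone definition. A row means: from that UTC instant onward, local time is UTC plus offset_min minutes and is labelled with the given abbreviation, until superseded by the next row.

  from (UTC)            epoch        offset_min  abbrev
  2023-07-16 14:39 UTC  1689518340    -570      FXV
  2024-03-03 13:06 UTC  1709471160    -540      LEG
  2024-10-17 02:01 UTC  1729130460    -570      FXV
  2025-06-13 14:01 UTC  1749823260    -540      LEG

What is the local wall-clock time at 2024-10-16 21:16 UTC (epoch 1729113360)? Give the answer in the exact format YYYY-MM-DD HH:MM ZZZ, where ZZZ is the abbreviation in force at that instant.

Query: 2024-10-16 21:16 UTC
Rule 2/4 (LEG, -09:00): 2024-03-03 13:06 UTC ≤ query < 2024-10-17 02:01 UTC
21·60 + 16 - 540 = 736 min
736 = 0·1440 + 736; 736 = 12·60 + 16 → 12:16, same day
→ 2024-10-16 12:16 LEG

2024-10-16 12:16 LEG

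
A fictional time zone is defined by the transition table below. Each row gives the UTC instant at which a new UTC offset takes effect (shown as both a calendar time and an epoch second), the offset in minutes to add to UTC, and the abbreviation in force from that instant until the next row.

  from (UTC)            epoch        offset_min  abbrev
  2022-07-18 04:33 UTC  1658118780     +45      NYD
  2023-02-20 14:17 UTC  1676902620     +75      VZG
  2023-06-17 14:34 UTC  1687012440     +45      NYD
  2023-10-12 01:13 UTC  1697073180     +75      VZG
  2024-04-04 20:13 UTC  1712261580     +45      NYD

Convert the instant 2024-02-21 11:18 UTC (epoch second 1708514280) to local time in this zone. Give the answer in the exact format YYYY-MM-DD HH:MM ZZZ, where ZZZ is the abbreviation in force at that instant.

Query: 2024-02-21 11:18 UTC
Rule 4/5 (VZG, +01:15): 2023-10-12 01:13 UTC ≤ query < 2024-04-04 20:13 UTC
11·60 + 18 + 75 = 753 min
753 = 0·1440 + 753; 753 = 12·60 + 33 → 12:33, same day
→ 2024-02-21 12:33 VZG

2024-02-21 12:33 VZG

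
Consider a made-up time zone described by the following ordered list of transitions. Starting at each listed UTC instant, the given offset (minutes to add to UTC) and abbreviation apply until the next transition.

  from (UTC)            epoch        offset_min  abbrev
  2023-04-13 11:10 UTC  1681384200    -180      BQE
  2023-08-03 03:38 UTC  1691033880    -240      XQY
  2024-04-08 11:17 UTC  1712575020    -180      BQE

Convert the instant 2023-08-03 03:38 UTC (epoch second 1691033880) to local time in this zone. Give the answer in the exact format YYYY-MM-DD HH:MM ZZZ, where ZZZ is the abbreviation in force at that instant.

2023-08-02 23:38 XQY

Query: 2023-08-03 03:38 UTC
Rule 2/3 (XQY, -04:00): 2023-08-03 03:38 UTC ≤ query < 2024-04-08 11:17 UTC
3·60 + 38 - 240 = -22 min
-22 = -1·1440 + 1418; 1418 = 23·60 + 38 → 23:38, 2023-08-03 - 1 day = 2023-08-02
→ 2023-08-02 23:38 XQY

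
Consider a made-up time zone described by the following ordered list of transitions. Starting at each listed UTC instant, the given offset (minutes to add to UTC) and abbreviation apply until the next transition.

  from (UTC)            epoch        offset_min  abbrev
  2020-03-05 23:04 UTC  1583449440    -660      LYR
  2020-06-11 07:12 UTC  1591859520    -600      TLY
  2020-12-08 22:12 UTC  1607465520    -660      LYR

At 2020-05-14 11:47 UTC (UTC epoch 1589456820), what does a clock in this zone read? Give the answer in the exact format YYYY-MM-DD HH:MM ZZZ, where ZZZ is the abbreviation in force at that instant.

Query: 2020-05-14 11:47 UTC
Rule 1/3 (LYR, -11:00): 2020-03-05 23:04 UTC ≤ query < 2020-06-11 07:12 UTC
11·60 + 47 - 660 = 47 min
47 = 0·1440 + 47; 47 = 0·60 + 47 → 00:47, same day
→ 2020-05-14 00:47 LYR

2020-05-14 00:47 LYR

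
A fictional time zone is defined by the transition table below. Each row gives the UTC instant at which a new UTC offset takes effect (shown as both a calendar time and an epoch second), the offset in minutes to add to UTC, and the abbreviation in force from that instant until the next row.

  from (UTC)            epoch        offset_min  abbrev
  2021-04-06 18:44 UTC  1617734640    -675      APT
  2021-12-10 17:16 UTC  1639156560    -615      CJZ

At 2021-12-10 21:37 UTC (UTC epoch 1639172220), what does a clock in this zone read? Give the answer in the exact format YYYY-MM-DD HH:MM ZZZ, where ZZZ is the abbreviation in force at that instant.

2021-12-10 11:22 CJZ

Query: 2021-12-10 21:37 UTC
Rule 2/2 (CJZ, -10:15): 2021-12-10 17:16 UTC ≤ query < +∞
21·60 + 37 - 615 = 682 min
682 = 0·1440 + 682; 682 = 11·60 + 22 → 11:22, same day
→ 2021-12-10 11:22 CJZ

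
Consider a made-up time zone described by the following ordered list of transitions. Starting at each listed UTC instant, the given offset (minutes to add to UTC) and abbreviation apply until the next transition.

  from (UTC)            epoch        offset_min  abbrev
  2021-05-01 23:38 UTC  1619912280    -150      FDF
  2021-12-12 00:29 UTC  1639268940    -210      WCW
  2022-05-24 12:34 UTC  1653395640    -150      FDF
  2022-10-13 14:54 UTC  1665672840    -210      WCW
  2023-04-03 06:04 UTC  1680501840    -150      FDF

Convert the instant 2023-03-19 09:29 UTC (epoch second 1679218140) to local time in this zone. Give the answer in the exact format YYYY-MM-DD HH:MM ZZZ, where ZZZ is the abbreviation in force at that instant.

2023-03-19 05:59 WCW

Query: 2023-03-19 09:29 UTC
Rule 4/5 (WCW, -03:30): 2022-10-13 14:54 UTC ≤ query < 2023-04-03 06:04 UTC
9·60 + 29 - 210 = 359 min
359 = 0·1440 + 359; 359 = 5·60 + 59 → 05:59, same day
→ 2023-03-19 05:59 WCW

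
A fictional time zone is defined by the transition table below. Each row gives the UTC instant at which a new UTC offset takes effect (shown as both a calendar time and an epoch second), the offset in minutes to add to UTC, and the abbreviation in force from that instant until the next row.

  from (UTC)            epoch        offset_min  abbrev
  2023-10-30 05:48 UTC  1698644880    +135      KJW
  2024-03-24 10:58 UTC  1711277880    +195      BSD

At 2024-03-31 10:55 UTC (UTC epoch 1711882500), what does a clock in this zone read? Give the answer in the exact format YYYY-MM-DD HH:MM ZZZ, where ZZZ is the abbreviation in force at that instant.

Query: 2024-03-31 10:55 UTC
Rule 2/2 (BSD, +03:15): 2024-03-24 10:58 UTC ≤ query < +∞
10·60 + 55 + 195 = 850 min
850 = 0·1440 + 850; 850 = 14·60 + 10 → 14:10, same day
→ 2024-03-31 14:10 BSD

2024-03-31 14:10 BSD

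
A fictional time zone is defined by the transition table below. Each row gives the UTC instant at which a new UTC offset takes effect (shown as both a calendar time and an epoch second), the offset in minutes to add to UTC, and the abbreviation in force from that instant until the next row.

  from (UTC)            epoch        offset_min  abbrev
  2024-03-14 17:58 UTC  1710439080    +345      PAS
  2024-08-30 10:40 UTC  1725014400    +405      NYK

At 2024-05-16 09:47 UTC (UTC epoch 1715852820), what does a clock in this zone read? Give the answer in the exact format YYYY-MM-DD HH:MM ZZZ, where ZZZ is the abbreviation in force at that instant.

2024-05-16 15:32 PAS

Query: 2024-05-16 09:47 UTC
Rule 1/2 (PAS, +05:45): 2024-03-14 17:58 UTC ≤ query < 2024-08-30 10:40 UTC
9·60 + 47 + 345 = 932 min
932 = 0·1440 + 932; 932 = 15·60 + 32 → 15:32, same day
→ 2024-05-16 15:32 PAS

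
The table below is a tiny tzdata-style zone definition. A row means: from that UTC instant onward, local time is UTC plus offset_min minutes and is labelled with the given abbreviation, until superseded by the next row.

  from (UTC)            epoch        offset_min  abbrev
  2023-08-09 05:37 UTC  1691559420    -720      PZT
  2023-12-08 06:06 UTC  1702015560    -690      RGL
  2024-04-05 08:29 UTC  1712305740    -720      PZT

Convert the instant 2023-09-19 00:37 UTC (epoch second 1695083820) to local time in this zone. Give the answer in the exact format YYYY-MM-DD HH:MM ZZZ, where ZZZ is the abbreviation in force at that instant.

2023-09-18 12:37 PZT

Query: 2023-09-19 00:37 UTC
Rule 1/3 (PZT, -12:00): 2023-08-09 05:37 UTC ≤ query < 2023-12-08 06:06 UTC
0·60 + 37 - 720 = -683 min
-683 = -1·1440 + 757; 757 = 12·60 + 37 → 12:37, 2023-09-19 - 1 day = 2023-09-18
→ 2023-09-18 12:37 PZT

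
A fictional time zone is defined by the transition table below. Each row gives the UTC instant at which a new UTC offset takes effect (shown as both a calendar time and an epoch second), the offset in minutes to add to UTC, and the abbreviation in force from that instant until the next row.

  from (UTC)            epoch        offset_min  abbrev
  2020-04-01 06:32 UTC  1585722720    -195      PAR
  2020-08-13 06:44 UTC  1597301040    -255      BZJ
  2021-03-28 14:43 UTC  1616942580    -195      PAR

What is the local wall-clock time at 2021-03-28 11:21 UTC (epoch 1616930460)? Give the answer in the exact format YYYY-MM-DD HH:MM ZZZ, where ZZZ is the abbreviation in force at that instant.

Query: 2021-03-28 11:21 UTC
Rule 2/3 (BZJ, -04:15): 2020-08-13 06:44 UTC ≤ query < 2021-03-28 14:43 UTC
11·60 + 21 - 255 = 426 min
426 = 0·1440 + 426; 426 = 7·60 + 6 → 07:06, same day
→ 2021-03-28 07:06 BZJ

2021-03-28 07:06 BZJ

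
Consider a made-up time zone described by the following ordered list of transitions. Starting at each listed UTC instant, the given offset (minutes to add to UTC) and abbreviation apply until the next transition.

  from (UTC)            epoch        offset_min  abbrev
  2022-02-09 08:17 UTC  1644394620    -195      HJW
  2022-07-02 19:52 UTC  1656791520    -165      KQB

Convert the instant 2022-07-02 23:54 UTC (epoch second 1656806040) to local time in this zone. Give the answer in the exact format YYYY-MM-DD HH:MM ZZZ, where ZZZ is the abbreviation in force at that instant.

Query: 2022-07-02 23:54 UTC
Rule 2/2 (KQB, -02:45): 2022-07-02 19:52 UTC ≤ query < +∞
23·60 + 54 - 165 = 1269 min
1269 = 0·1440 + 1269; 1269 = 21·60 + 9 → 21:09, same day
→ 2022-07-02 21:09 KQB

2022-07-02 21:09 KQB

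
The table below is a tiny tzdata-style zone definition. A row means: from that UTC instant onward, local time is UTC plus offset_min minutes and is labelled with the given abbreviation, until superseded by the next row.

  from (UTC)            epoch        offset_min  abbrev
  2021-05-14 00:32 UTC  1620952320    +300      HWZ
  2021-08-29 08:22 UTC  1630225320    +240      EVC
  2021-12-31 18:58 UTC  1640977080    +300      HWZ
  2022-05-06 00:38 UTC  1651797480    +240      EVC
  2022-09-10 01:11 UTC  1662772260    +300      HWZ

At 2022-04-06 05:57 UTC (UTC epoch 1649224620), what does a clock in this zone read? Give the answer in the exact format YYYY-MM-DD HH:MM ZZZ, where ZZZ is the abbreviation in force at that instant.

2022-04-06 10:57 HWZ

Query: 2022-04-06 05:57 UTC
Rule 3/5 (HWZ, +05:00): 2021-12-31 18:58 UTC ≤ query < 2022-05-06 00:38 UTC
5·60 + 57 + 300 = 657 min
657 = 0·1440 + 657; 657 = 10·60 + 57 → 10:57, same day
→ 2022-04-06 10:57 HWZ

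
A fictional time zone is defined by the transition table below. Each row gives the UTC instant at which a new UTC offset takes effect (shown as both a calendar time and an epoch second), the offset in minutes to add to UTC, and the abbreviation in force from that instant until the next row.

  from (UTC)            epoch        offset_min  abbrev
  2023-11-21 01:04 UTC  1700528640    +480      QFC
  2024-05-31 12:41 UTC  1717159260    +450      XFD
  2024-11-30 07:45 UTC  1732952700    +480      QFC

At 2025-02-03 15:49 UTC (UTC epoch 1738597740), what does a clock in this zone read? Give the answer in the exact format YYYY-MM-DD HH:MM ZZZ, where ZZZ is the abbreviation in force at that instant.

Query: 2025-02-03 15:49 UTC
Rule 3/3 (QFC, +08:00): 2024-11-30 07:45 UTC ≤ query < +∞
15·60 + 49 + 480 = 1429 min
1429 = 0·1440 + 1429; 1429 = 23·60 + 49 → 23:49, same day
→ 2025-02-03 23:49 QFC

2025-02-03 23:49 QFC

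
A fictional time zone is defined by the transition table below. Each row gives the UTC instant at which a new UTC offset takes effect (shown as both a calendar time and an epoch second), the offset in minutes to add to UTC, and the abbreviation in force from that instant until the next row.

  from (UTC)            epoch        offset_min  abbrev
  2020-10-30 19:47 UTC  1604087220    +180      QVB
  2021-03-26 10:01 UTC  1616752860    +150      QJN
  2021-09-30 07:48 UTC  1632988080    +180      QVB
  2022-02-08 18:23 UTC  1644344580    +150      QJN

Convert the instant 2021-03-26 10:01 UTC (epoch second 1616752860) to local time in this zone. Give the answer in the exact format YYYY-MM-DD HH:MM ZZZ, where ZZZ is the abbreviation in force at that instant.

Query: 2021-03-26 10:01 UTC
Rule 2/4 (QJN, +02:30): 2021-03-26 10:01 UTC ≤ query < 2021-09-30 07:48 UTC
10·60 + 1 + 150 = 751 min
751 = 0·1440 + 751; 751 = 12·60 + 31 → 12:31, same day
→ 2021-03-26 12:31 QJN

2021-03-26 12:31 QJN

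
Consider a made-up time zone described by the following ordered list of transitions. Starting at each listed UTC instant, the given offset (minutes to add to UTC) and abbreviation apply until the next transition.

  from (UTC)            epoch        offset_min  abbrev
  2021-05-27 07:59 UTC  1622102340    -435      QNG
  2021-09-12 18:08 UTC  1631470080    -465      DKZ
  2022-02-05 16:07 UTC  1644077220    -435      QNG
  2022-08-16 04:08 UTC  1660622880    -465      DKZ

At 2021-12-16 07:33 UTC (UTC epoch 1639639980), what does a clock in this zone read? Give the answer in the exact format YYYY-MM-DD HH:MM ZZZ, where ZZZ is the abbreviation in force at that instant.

Query: 2021-12-16 07:33 UTC
Rule 2/4 (DKZ, -07:45): 2021-09-12 18:08 UTC ≤ query < 2022-02-05 16:07 UTC
7·60 + 33 - 465 = -12 min
-12 = -1·1440 + 1428; 1428 = 23·60 + 48 → 23:48, 2021-12-16 - 1 day = 2021-12-15
→ 2021-12-15 23:48 DKZ

2021-12-15 23:48 DKZ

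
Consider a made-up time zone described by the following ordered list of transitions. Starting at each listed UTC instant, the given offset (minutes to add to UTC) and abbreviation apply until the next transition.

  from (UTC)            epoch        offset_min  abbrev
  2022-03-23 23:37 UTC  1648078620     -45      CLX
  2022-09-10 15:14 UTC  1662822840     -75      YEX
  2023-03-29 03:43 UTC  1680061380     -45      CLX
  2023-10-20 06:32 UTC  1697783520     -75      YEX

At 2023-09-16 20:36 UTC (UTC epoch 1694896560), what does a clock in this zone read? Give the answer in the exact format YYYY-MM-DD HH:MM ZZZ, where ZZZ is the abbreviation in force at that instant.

Query: 2023-09-16 20:36 UTC
Rule 3/4 (CLX, -00:45): 2023-03-29 03:43 UTC ≤ query < 2023-10-20 06:32 UTC
20·60 + 36 - 45 = 1191 min
1191 = 0·1440 + 1191; 1191 = 19·60 + 51 → 19:51, same day
→ 2023-09-16 19:51 CLX

2023-09-16 19:51 CLX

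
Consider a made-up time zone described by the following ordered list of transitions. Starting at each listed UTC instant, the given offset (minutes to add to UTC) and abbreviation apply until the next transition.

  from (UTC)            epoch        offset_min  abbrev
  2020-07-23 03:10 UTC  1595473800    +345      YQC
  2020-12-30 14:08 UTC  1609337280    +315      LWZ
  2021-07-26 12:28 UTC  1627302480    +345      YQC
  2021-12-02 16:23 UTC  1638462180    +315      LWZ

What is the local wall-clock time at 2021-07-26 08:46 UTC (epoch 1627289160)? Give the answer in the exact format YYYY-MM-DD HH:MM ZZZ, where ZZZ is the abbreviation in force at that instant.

2021-07-26 14:01 LWZ

Query: 2021-07-26 08:46 UTC
Rule 2/4 (LWZ, +05:15): 2020-12-30 14:08 UTC ≤ query < 2021-07-26 12:28 UTC
8·60 + 46 + 315 = 841 min
841 = 0·1440 + 841; 841 = 14·60 + 1 → 14:01, same day
→ 2021-07-26 14:01 LWZ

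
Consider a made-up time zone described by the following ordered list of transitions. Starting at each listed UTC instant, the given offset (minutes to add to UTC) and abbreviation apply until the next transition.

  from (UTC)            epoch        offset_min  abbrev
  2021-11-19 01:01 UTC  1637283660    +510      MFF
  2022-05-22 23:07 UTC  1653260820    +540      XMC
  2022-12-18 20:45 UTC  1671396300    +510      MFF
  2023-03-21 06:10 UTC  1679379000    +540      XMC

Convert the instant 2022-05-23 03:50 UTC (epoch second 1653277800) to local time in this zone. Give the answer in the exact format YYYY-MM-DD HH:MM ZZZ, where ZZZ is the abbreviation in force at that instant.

2022-05-23 12:50 XMC

Query: 2022-05-23 03:50 UTC
Rule 2/4 (XMC, +09:00): 2022-05-22 23:07 UTC ≤ query < 2022-12-18 20:45 UTC
3·60 + 50 + 540 = 770 min
770 = 0·1440 + 770; 770 = 12·60 + 50 → 12:50, same day
→ 2022-05-23 12:50 XMC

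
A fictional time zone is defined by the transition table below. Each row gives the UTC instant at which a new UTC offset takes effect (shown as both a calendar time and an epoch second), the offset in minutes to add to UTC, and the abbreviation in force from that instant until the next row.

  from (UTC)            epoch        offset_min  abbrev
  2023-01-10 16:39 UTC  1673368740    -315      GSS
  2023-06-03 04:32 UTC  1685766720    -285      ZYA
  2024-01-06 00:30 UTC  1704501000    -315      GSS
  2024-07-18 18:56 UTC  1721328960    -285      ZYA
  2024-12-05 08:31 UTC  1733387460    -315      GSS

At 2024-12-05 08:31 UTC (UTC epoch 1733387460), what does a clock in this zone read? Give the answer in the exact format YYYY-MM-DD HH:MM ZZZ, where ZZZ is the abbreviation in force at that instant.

2024-12-05 03:16 GSS

Query: 2024-12-05 08:31 UTC
Rule 5/5 (GSS, -05:15): 2024-12-05 08:31 UTC ≤ query < +∞
8·60 + 31 - 315 = 196 min
196 = 0·1440 + 196; 196 = 3·60 + 16 → 03:16, same day
→ 2024-12-05 03:16 GSS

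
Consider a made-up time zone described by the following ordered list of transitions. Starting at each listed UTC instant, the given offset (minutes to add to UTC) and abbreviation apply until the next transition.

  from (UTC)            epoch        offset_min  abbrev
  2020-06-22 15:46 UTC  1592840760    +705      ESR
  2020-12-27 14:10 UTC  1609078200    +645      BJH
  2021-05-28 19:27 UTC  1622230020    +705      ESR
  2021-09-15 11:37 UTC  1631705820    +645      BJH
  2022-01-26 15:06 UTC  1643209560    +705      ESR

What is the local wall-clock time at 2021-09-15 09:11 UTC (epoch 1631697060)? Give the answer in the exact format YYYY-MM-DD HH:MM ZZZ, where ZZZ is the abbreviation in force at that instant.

Query: 2021-09-15 09:11 UTC
Rule 3/5 (ESR, +11:45): 2021-05-28 19:27 UTC ≤ query < 2021-09-15 11:37 UTC
9·60 + 11 + 705 = 1256 min
1256 = 0·1440 + 1256; 1256 = 20·60 + 56 → 20:56, same day
→ 2021-09-15 20:56 ESR

2021-09-15 20:56 ESR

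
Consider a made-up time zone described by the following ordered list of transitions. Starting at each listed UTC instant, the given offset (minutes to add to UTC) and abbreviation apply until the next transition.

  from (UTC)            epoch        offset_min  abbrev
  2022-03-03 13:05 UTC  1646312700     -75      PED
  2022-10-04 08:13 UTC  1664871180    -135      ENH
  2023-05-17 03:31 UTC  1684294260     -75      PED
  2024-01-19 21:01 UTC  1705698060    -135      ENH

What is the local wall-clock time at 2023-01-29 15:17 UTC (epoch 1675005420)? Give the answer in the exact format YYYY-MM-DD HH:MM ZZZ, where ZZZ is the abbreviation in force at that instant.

2023-01-29 13:02 ENH

Query: 2023-01-29 15:17 UTC
Rule 2/4 (ENH, -02:15): 2022-10-04 08:13 UTC ≤ query < 2023-05-17 03:31 UTC
15·60 + 17 - 135 = 782 min
782 = 0·1440 + 782; 782 = 13·60 + 2 → 13:02, same day
→ 2023-01-29 13:02 ENH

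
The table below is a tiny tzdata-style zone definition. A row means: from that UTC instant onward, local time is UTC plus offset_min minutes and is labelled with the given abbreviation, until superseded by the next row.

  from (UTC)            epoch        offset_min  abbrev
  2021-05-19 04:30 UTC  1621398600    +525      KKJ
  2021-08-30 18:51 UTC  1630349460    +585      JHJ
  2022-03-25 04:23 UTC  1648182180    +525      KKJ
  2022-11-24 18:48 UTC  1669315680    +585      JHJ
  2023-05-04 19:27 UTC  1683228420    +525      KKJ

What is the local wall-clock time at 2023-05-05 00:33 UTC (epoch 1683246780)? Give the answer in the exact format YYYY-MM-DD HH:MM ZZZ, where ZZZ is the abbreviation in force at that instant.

Query: 2023-05-05 00:33 UTC
Rule 5/5 (KKJ, +08:45): 2023-05-04 19:27 UTC ≤ query < +∞
0·60 + 33 + 525 = 558 min
558 = 0·1440 + 558; 558 = 9·60 + 18 → 09:18, same day
→ 2023-05-05 09:18 KKJ

2023-05-05 09:18 KKJ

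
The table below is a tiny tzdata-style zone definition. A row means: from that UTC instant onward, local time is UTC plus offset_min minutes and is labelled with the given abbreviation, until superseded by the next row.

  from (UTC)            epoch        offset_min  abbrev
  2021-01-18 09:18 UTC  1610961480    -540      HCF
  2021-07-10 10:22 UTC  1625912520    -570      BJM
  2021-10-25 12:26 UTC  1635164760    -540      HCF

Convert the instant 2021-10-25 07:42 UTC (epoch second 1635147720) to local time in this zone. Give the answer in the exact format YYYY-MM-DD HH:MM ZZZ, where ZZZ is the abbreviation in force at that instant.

Query: 2021-10-25 07:42 UTC
Rule 2/3 (BJM, -09:30): 2021-07-10 10:22 UTC ≤ query < 2021-10-25 12:26 UTC
7·60 + 42 - 570 = -108 min
-108 = -1·1440 + 1332; 1332 = 22·60 + 12 → 22:12, 2021-10-25 - 1 day = 2021-10-24
→ 2021-10-24 22:12 BJM

2021-10-24 22:12 BJM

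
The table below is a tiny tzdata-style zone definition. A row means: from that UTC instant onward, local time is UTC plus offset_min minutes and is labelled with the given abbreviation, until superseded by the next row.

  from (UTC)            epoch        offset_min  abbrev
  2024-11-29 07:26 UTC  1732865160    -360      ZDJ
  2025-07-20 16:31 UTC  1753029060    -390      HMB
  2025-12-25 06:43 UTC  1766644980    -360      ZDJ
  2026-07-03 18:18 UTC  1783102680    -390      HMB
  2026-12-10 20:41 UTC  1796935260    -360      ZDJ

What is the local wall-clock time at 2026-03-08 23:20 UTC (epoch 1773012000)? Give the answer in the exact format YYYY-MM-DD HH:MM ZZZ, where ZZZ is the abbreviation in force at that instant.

2026-03-08 17:20 ZDJ

Query: 2026-03-08 23:20 UTC
Rule 3/5 (ZDJ, -06:00): 2025-12-25 06:43 UTC ≤ query < 2026-07-03 18:18 UTC
23·60 + 20 - 360 = 1040 min
1040 = 0·1440 + 1040; 1040 = 17·60 + 20 → 17:20, same day
→ 2026-03-08 17:20 ZDJ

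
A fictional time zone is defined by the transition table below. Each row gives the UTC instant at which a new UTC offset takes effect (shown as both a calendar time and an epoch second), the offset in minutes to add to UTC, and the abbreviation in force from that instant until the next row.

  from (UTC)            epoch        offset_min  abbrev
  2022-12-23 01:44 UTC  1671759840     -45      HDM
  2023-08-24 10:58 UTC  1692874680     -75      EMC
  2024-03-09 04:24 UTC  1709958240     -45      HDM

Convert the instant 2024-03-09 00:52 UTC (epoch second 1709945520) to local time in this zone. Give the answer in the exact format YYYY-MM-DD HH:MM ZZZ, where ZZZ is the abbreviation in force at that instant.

Query: 2024-03-09 00:52 UTC
Rule 2/3 (EMC, -01:15): 2023-08-24 10:58 UTC ≤ query < 2024-03-09 04:24 UTC
0·60 + 52 - 75 = -23 min
-23 = -1·1440 + 1417; 1417 = 23·60 + 37 → 23:37, 2024-03-09 - 1 day = 2024-03-08
→ 2024-03-08 23:37 EMC

2024-03-08 23:37 EMC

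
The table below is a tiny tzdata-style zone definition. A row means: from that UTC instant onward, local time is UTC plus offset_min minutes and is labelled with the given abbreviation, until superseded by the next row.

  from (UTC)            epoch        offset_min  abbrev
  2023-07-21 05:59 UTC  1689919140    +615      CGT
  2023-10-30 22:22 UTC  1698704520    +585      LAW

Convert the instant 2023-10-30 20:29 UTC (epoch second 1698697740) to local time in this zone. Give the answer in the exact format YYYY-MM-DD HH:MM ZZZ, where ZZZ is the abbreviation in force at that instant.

2023-10-31 06:44 CGT

Query: 2023-10-30 20:29 UTC
Rule 1/2 (CGT, +10:15): 2023-07-21 05:59 UTC ≤ query < 2023-10-30 22:22 UTC
20·60 + 29 + 615 = 1844 min
1844 = 1·1440 + 404; 404 = 6·60 + 44 → 06:44, 2023-10-30 + 1 day = 2023-10-31
→ 2023-10-31 06:44 CGT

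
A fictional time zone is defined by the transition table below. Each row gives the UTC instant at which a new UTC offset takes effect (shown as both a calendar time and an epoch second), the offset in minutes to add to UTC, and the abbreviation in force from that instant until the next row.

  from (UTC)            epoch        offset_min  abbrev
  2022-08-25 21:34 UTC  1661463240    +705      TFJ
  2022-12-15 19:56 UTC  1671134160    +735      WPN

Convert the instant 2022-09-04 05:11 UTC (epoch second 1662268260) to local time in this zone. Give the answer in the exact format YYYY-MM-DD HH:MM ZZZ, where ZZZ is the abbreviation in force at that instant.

2022-09-04 16:56 TFJ

Query: 2022-09-04 05:11 UTC
Rule 1/2 (TFJ, +11:45): 2022-08-25 21:34 UTC ≤ query < 2022-12-15 19:56 UTC
5·60 + 11 + 705 = 1016 min
1016 = 0·1440 + 1016; 1016 = 16·60 + 56 → 16:56, same day
→ 2022-09-04 16:56 TFJ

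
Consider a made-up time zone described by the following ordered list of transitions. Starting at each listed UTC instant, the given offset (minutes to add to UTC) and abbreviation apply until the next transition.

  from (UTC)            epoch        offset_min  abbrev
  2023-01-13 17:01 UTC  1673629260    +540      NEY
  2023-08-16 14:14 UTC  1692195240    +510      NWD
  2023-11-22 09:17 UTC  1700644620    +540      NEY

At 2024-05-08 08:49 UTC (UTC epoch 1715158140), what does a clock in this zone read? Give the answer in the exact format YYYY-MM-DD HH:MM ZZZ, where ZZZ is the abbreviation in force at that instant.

Query: 2024-05-08 08:49 UTC
Rule 3/3 (NEY, +09:00): 2023-11-22 09:17 UTC ≤ query < +∞
8·60 + 49 + 540 = 1069 min
1069 = 0·1440 + 1069; 1069 = 17·60 + 49 → 17:49, same day
→ 2024-05-08 17:49 NEY

2024-05-08 17:49 NEY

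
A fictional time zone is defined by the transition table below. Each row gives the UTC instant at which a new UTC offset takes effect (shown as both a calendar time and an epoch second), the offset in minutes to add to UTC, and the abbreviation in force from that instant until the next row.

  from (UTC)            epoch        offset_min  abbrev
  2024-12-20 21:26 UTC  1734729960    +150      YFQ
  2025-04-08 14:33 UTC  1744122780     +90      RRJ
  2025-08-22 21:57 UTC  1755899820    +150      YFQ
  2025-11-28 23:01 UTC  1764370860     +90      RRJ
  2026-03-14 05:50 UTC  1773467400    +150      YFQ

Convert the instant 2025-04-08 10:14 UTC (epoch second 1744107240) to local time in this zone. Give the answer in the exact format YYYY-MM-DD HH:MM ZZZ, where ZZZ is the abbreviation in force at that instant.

Query: 2025-04-08 10:14 UTC
Rule 1/5 (YFQ, +02:30): 2024-12-20 21:26 UTC ≤ query < 2025-04-08 14:33 UTC
10·60 + 14 + 150 = 764 min
764 = 0·1440 + 764; 764 = 12·60 + 44 → 12:44, same day
→ 2025-04-08 12:44 YFQ

2025-04-08 12:44 YFQ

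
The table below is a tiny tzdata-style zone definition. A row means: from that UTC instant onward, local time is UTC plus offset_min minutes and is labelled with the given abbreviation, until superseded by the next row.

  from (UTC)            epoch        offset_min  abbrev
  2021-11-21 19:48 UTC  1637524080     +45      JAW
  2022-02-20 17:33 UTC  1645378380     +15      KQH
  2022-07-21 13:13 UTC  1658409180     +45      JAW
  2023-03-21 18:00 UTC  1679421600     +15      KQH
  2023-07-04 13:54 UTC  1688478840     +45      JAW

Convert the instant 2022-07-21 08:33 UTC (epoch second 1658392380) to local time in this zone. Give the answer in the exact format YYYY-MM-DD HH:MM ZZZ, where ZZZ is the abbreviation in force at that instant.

Query: 2022-07-21 08:33 UTC
Rule 2/5 (KQH, +00:15): 2022-02-20 17:33 UTC ≤ query < 2022-07-21 13:13 UTC
8·60 + 33 + 15 = 528 min
528 = 0·1440 + 528; 528 = 8·60 + 48 → 08:48, same day
→ 2022-07-21 08:48 KQH

2022-07-21 08:48 KQH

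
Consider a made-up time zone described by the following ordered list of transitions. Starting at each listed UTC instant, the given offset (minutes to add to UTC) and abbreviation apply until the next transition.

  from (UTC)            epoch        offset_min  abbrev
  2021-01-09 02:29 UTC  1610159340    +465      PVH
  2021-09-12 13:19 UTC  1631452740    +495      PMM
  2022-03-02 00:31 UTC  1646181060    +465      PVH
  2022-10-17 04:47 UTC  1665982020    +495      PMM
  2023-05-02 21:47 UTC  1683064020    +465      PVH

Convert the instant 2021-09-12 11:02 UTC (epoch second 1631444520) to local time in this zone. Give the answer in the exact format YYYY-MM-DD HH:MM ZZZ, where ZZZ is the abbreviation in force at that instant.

2021-09-12 18:47 PVH

Query: 2021-09-12 11:02 UTC
Rule 1/5 (PVH, +07:45): 2021-01-09 02:29 UTC ≤ query < 2021-09-12 13:19 UTC
11·60 + 2 + 465 = 1127 min
1127 = 0·1440 + 1127; 1127 = 18·60 + 47 → 18:47, same day
→ 2021-09-12 18:47 PVH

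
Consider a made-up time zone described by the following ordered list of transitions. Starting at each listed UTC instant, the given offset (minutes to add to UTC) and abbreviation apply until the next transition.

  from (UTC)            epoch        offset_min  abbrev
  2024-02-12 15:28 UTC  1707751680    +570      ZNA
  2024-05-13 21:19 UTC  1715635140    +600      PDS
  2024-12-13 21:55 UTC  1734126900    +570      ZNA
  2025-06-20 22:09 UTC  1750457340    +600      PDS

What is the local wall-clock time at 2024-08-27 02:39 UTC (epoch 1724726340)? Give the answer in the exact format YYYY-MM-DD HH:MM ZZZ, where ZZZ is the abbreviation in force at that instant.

2024-08-27 12:39 PDS

Query: 2024-08-27 02:39 UTC
Rule 2/4 (PDS, +10:00): 2024-05-13 21:19 UTC ≤ query < 2024-12-13 21:55 UTC
2·60 + 39 + 600 = 759 min
759 = 0·1440 + 759; 759 = 12·60 + 39 → 12:39, same day
→ 2024-08-27 12:39 PDS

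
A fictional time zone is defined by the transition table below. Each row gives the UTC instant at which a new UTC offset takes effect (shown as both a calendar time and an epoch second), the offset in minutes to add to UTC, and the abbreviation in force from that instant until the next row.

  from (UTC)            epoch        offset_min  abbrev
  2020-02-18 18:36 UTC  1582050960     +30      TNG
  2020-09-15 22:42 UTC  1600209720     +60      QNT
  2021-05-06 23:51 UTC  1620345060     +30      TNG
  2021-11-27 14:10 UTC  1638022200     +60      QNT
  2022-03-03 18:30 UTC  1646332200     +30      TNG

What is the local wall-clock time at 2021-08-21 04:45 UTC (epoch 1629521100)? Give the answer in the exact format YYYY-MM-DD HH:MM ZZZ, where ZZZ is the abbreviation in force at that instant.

2021-08-21 05:15 TNG

Query: 2021-08-21 04:45 UTC
Rule 3/5 (TNG, +00:30): 2021-05-06 23:51 UTC ≤ query < 2021-11-27 14:10 UTC
4·60 + 45 + 30 = 315 min
315 = 0·1440 + 315; 315 = 5·60 + 15 → 05:15, same day
→ 2021-08-21 05:15 TNG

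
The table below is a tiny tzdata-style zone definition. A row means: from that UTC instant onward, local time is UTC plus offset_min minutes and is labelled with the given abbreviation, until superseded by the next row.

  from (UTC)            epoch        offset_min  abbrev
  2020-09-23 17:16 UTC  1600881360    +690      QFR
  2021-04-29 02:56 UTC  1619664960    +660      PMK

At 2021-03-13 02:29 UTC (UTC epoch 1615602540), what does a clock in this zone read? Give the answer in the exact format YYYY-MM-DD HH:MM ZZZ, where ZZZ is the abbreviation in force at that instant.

Query: 2021-03-13 02:29 UTC
Rule 1/2 (QFR, +11:30): 2020-09-23 17:16 UTC ≤ query < 2021-04-29 02:56 UTC
2·60 + 29 + 690 = 839 min
839 = 0·1440 + 839; 839 = 13·60 + 59 → 13:59, same day
→ 2021-03-13 13:59 QFR

2021-03-13 13:59 QFR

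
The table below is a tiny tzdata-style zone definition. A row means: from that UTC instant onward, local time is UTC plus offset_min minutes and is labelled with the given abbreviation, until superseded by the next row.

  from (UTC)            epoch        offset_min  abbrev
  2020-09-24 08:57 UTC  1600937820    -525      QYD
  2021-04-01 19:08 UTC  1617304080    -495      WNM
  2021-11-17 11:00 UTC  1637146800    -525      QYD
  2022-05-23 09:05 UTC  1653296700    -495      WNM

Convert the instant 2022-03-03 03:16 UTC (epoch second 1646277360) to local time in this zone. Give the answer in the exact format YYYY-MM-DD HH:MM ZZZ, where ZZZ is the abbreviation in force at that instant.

Query: 2022-03-03 03:16 UTC
Rule 3/4 (QYD, -08:45): 2021-11-17 11:00 UTC ≤ query < 2022-05-23 09:05 UTC
3·60 + 16 - 525 = -329 min
-329 = -1·1440 + 1111; 1111 = 18·60 + 31 → 18:31, 2022-03-03 - 1 day = 2022-03-02
→ 2022-03-02 18:31 QYD

2022-03-02 18:31 QYD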